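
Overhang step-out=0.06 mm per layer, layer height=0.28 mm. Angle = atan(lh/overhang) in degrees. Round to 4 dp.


angle = atan(0.28/0.06) = 77.9052 degrees


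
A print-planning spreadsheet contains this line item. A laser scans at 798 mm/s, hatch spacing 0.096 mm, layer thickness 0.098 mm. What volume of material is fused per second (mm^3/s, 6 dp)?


Rate = 798 * 0.096 * 0.098 = 7.507584 mm^3/s


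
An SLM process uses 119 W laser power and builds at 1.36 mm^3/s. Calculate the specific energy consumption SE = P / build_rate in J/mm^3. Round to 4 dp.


SE = 119 / 1.36 = 87.5 J/mm^3


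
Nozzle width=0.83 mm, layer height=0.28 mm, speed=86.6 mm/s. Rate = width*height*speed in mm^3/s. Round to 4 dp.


Rate = 0.83 * 0.28 * 86.6 = 20.1258 mm^3/s


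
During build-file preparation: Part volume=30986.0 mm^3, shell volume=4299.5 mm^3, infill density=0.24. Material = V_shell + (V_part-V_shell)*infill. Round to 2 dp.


V_infill = (30986.0 - 4299.5) * 0.24 = 6404.76
V_total = 4299.5 + 6404.76 = 10704.26 mm^3


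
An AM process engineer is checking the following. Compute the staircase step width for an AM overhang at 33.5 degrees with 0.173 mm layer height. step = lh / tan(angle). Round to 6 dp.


step = 0.173 / tan(33.5) = 0.261374 mm


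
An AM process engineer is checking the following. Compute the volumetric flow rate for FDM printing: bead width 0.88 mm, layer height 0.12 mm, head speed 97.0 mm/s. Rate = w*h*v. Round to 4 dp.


Rate = 0.88 * 0.12 * 97.0 = 10.2432 mm^3/s


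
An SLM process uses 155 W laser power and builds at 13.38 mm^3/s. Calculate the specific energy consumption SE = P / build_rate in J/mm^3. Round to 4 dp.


SE = 155 / 13.38 = 11.5845 J/mm^3


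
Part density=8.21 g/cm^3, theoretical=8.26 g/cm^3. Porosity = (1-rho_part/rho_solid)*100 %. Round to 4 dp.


Porosity = (1-8.21/8.26)*100 = 0.6053 %


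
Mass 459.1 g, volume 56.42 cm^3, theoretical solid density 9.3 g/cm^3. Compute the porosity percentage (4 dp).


rho_part = 459.1 / 56.42 = 8.1371854 g/cm^3
Porosity = (1 - 8.1371854/9.3)*100 = 12.5034 %


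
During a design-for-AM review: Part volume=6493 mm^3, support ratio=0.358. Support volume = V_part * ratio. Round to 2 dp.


V_support = 6493 * 0.358 = 2324.49 mm^3


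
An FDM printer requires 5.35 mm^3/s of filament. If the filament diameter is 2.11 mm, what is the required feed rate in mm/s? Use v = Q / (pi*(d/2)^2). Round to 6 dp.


A = pi*(2.11/2)^2 = 3.496671
v = 5.35 / 3.496671 = 1.530027 mm/s


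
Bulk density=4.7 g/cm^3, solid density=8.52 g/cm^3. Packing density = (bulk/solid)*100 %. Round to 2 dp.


Packing = (4.7/8.52)*100 = 55.16 %


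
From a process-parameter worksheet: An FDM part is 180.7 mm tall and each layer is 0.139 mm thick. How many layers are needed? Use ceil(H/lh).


Layers = ceil(180.7/0.139) = 1300


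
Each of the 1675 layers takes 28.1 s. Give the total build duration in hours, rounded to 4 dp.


t = 1675 * 28.1 / 3600 = 13.0743 hrs


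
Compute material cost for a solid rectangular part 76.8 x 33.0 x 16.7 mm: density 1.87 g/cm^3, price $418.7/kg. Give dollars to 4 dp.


V = 76.8 * 33.0 * 16.7 = 42324.48 mm^3 = 42.32448 cm^3
Mass = 42.32448 * 1.87 / 1000 = 0.07914678 kg
Cost = 0.07914678 * 418.7 = 33.1388 $


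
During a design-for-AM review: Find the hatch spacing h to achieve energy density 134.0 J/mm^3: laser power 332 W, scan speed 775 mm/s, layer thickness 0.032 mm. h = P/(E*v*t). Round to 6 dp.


h = 332 / (134.0*775*0.032) = 0.099904 mm


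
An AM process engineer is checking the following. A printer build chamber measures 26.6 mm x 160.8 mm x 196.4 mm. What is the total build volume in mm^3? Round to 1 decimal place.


V = 26.6 * 160.8 * 196.4 = 840057.8 mm^3


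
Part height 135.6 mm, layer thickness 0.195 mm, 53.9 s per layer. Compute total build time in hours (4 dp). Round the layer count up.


Layers = ceil(135.6/0.195) = 696
t = 696 * 53.9 / 3600 = 10.4207 hrs


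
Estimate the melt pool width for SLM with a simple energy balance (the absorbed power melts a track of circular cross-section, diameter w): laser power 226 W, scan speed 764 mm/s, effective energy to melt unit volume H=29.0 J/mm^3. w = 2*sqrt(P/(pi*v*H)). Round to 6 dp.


w = 2*sqrt(226/(pi*764*29.0)) = 0.113963 mm


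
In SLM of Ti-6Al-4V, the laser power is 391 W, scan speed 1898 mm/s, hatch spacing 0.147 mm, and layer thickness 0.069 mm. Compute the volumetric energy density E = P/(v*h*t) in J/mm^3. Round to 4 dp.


E = 391 / (1898*0.147*0.069) = 20.3102 J/mm^3


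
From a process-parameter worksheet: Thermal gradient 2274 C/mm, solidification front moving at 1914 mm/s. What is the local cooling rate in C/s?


CR = 2274 * 1914 = 4352436 C/s


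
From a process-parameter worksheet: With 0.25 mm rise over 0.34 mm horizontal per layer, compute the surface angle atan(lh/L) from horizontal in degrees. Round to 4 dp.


angle = atan(0.25/0.34) = 36.3268 degrees


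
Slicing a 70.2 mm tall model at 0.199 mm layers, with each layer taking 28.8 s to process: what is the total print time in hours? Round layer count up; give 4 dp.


Layers = ceil(70.2/0.199) = 353
t = 353 * 28.8 / 3600 = 2.824 hrs


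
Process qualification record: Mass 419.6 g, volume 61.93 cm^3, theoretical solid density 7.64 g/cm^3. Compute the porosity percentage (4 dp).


rho_part = 419.6 / 61.93 = 6.77539157 g/cm^3
Porosity = (1 - 6.77539157/7.64)*100 = 11.3169 %


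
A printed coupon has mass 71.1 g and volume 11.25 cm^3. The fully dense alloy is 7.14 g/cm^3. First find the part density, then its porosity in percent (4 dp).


rho_part = 71.1 / 11.25 = 6.32 g/cm^3
Porosity = (1 - 6.32/7.14)*100 = 11.4846 %


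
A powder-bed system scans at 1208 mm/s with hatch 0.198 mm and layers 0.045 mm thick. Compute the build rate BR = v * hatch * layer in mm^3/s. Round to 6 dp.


Rate = 1208 * 0.198 * 0.045 = 10.76328 mm^3/s


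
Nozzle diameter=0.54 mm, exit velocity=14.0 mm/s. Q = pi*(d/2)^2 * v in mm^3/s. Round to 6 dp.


A = pi*(0.54/2)^2 = 0.2290221 mm^2
Q = 0.2290221 * 14.0 = 3.206309 mm^3/s


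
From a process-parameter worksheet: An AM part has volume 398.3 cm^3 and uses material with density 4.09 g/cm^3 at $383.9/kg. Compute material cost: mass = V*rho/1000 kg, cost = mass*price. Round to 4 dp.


Mass = 398.3*4.09/1000 = 1.629047 kg
Cost = 1.629047 * 383.9 = 625.3911 $


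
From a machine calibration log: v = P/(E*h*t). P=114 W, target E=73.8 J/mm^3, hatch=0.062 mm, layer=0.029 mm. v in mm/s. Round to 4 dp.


v = 114 / (73.8*0.062*0.029) = 859.1298 mm/s


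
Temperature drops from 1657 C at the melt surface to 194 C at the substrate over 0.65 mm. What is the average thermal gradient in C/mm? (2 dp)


G = (1657-194)/0.65 = 2250.77 C/mm


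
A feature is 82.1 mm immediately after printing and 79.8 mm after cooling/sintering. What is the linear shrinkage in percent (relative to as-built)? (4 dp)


Shrinkage = ((82.1-79.8)/82.1)*100 = 2.8015 %


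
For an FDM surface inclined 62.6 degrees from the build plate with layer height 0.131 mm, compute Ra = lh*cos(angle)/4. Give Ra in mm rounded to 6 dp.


Ra = 0.131 * cos(62.6) / 4 = 0.015072 mm


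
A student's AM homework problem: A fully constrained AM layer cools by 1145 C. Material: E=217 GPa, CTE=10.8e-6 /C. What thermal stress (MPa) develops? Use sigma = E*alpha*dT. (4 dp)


sigma = 217*1000 * 10.8e-6 * 1145 = 2683.422 MPa


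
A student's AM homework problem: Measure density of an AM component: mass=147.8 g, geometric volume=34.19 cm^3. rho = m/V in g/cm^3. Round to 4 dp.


rho = 147.8 / 34.19 = 4.3229 g/cm^3


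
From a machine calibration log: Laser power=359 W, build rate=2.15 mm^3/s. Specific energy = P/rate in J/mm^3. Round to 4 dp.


SE = 359 / 2.15 = 166.9767 J/mm^3


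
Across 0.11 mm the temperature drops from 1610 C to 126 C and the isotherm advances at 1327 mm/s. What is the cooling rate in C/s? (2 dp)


G = (1610-126)/0.11 = 13490.90909091 C/mm
CR = 13490.90909091 * 1327 = 17902436.36 C/s


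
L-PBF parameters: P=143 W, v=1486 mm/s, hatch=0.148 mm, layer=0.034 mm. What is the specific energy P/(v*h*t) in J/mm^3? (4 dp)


Build rate = 1486 * 0.148 * 0.034 = 7.477552 mm^3/s
SE = 143 / 7.477552 = 19.1239 J/mm^3


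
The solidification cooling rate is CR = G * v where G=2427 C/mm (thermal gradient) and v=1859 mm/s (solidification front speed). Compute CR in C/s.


CR = 2427 * 1859 = 4511793 C/s


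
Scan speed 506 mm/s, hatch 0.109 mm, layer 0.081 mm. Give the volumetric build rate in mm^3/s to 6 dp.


Rate = 506 * 0.109 * 0.081 = 4.467474 mm^3/s


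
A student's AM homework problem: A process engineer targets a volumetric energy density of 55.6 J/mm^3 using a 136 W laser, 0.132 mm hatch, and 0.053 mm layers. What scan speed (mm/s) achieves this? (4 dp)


v = 136 / (55.6*0.132*0.053) = 349.6345 mm/s


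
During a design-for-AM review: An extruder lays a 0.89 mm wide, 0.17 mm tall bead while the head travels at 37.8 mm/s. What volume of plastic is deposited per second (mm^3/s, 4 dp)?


Rate = 0.89 * 0.17 * 37.8 = 5.7191 mm^3/s


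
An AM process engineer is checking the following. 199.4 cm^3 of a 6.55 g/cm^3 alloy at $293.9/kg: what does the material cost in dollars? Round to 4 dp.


Mass = 199.4*6.55/1000 = 1.30607 kg
Cost = 1.30607 * 293.9 = 383.854 $


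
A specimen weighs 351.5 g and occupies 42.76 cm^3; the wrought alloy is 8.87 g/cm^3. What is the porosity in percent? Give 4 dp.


rho_part = 351.5 / 42.76 = 8.22029935 g/cm^3
Porosity = (1 - 8.22029935/8.87)*100 = 7.3247 %


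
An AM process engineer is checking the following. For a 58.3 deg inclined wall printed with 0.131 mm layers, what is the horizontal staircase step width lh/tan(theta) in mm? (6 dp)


step = 0.131 / tan(58.3) = 0.080907 mm


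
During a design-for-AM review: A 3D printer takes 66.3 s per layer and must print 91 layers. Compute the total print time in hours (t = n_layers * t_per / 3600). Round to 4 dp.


t = 91 * 66.3 / 3600 = 1.6759 hrs


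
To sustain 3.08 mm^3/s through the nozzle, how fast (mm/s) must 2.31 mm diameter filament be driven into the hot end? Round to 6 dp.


A = pi*(2.31/2)^2 = 4.190963
v = 3.08 / 4.190963 = 0.734915 mm/s


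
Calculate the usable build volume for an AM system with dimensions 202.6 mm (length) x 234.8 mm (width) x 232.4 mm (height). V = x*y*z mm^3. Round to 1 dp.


V = 202.6 * 234.8 * 232.4 = 11055379.6 mm^3


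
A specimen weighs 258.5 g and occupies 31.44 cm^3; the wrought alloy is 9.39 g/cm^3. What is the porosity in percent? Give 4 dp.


rho_part = 258.5 / 31.44 = 8.22201018 g/cm^3
Porosity = (1 - 8.22201018/9.39)*100 = 12.4387 %


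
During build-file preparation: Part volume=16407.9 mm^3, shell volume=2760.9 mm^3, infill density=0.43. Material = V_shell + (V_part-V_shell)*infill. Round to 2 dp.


V_infill = (16407.9 - 2760.9) * 0.43 = 5868.21
V_total = 2760.9 + 5868.21 = 8629.11 mm^3


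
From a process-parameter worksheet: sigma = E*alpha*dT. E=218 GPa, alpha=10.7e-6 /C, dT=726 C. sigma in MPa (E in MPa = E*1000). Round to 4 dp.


sigma = 218*1000 * 10.7e-6 * 726 = 1693.4676 MPa


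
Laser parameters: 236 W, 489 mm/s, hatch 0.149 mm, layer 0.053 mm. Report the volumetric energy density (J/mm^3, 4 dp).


E = 236 / (489*0.149*0.053) = 61.114 J/mm^3


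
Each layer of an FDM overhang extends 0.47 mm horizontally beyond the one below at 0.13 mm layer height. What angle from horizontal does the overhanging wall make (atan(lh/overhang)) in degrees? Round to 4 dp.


angle = atan(0.13/0.47) = 15.4612 degrees


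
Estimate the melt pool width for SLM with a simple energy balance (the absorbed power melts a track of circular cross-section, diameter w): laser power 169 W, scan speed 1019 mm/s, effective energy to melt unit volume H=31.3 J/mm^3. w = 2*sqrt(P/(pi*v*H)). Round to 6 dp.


w = 2*sqrt(169/(pi*1019*31.3)) = 0.082137 mm


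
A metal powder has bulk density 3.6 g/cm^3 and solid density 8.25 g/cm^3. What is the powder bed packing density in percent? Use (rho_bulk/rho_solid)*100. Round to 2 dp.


Packing = (3.6/8.25)*100 = 43.64 %


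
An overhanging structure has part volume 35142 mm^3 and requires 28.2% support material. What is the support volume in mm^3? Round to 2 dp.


V_support = 35142 * 0.282 = 9910.04 mm^3


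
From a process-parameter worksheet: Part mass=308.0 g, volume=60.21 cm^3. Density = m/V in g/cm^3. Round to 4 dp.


rho = 308.0 / 60.21 = 5.1154 g/cm^3


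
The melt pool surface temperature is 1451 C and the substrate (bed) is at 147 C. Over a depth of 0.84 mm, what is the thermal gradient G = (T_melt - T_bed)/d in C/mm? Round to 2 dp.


G = (1451-147)/0.84 = 1552.38 C/mm


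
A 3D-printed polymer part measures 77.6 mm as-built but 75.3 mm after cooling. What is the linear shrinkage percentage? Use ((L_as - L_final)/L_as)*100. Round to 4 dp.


Shrinkage = ((77.6-75.3)/77.6)*100 = 2.9639 %


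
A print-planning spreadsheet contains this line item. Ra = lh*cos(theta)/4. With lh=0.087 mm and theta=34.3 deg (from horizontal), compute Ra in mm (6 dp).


Ra = 0.087 * cos(34.3) / 4 = 0.017968 mm


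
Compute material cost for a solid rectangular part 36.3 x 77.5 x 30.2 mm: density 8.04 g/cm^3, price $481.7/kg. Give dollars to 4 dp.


V = 36.3 * 77.5 * 30.2 = 84960.15 mm^3 = 84.96015 cm^3
Mass = 84.96015 * 8.04 / 1000 = 0.68307961 kg
Cost = 0.68307961 * 481.7 = 329.0394 $


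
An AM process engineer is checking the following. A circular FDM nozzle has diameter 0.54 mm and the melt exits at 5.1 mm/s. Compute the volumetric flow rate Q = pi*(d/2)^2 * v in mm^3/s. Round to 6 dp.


A = pi*(0.54/2)^2 = 0.2290221 mm^2
Q = 0.2290221 * 5.1 = 1.168013 mm^3/s


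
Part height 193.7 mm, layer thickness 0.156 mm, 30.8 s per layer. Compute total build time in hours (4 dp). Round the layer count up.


Layers = ceil(193.7/0.156) = 1242
t = 1242 * 30.8 / 3600 = 10.626 hrs


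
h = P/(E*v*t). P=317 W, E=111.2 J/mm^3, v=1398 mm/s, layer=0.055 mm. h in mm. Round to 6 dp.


h = 317 / (111.2*1398*0.055) = 0.037075 mm


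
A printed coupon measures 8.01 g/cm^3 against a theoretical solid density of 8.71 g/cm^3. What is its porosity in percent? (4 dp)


Porosity = (1-8.01/8.71)*100 = 8.0367 %


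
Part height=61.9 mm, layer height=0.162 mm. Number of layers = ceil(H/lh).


Layers = ceil(61.9/0.162) = 383


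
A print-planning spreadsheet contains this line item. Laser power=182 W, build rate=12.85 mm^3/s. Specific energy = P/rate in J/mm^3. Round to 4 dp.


SE = 182 / 12.85 = 14.1634 J/mm^3


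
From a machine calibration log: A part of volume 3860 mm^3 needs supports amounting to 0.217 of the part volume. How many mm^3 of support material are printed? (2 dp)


V_support = 3860 * 0.217 = 837.62 mm^3


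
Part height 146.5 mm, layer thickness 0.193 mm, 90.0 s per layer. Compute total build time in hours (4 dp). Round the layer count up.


Layers = ceil(146.5/0.193) = 760
t = 760 * 90.0 / 3600 = 19.0 hrs


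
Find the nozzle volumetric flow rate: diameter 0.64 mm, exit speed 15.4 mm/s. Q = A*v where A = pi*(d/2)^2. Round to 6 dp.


A = pi*(0.64/2)^2 = 0.32169909 mm^2
Q = 0.32169909 * 15.4 = 4.954166 mm^3/s


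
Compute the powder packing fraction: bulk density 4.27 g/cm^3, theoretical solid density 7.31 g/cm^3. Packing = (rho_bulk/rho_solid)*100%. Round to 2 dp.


Packing = (4.27/7.31)*100 = 58.41 %


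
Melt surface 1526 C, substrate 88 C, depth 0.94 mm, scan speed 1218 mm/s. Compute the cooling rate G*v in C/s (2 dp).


G = (1526-88)/0.94 = 1529.78723404 C/mm
CR = 1529.78723404 * 1218 = 1863280.85 C/s


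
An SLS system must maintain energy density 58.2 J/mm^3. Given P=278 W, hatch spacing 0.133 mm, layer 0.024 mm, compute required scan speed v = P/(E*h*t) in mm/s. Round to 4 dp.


v = 278 / (58.2*0.133*0.024) = 1496.4387 mm/s


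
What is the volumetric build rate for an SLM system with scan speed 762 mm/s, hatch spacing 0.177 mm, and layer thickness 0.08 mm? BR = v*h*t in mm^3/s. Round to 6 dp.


Rate = 762 * 0.177 * 0.08 = 10.78992 mm^3/s


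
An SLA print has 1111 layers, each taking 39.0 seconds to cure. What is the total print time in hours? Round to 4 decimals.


t = 1111 * 39.0 / 3600 = 12.0358 hrs


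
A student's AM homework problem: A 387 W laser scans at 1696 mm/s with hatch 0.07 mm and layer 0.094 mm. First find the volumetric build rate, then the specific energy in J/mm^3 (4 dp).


Build rate = 1696 * 0.07 * 0.094 = 11.15968 mm^3/s
SE = 387 / 11.15968 = 34.6784 J/mm^3


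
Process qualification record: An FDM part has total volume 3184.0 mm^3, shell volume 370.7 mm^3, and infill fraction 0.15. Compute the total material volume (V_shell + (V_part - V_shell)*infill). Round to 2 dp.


V_infill = (3184.0 - 370.7) * 0.15 = 422.0
V_total = 370.7 + 422.0 = 792.7 mm^3


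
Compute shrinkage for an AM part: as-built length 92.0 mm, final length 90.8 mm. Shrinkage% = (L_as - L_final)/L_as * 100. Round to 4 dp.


Shrinkage = ((92.0-90.8)/92.0)*100 = 1.3043 %


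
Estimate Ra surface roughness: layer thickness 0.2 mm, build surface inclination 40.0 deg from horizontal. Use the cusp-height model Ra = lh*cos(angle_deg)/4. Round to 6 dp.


Ra = 0.2 * cos(40.0) / 4 = 0.038302 mm


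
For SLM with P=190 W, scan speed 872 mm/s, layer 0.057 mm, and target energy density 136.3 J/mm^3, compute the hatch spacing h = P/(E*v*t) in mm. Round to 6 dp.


h = 190 / (136.3*872*0.057) = 0.028046 mm


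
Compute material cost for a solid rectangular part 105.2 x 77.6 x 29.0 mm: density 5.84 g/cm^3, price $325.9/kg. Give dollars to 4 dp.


V = 105.2 * 77.6 * 29.0 = 236742.08 mm^3 = 236.74208 cm^3
Mass = 236.74208 * 5.84 / 1000 = 1.38257375 kg
Cost = 1.38257375 * 325.9 = 450.5808 $


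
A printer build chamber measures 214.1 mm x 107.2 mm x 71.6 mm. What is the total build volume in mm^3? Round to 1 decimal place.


V = 214.1 * 107.2 * 71.6 = 1643328.8 mm^3


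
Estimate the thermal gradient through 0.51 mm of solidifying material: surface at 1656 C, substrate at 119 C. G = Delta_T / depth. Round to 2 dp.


G = (1656-119)/0.51 = 3013.73 C/mm


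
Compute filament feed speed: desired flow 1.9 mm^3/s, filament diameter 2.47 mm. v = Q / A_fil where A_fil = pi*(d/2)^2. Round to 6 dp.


A = pi*(2.47/2)^2 = 4.791636
v = 1.9 / 4.791636 = 0.396524 mm/s


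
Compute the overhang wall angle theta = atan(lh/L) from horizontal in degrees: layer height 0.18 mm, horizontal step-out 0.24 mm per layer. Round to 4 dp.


angle = atan(0.18/0.24) = 36.8699 degrees


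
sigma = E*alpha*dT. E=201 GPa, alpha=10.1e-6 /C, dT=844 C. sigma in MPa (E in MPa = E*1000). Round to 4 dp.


sigma = 201*1000 * 10.1e-6 * 844 = 1713.4044 MPa


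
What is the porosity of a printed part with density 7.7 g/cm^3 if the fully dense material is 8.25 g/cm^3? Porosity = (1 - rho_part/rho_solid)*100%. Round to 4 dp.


Porosity = (1-7.7/8.25)*100 = 6.6667 %


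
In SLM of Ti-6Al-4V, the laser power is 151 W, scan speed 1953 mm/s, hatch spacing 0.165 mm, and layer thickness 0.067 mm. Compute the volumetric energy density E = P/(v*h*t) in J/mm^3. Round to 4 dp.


E = 151 / (1953*0.165*0.067) = 6.9938 J/mm^3


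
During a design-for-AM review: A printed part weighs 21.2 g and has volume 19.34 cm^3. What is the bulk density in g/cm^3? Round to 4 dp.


rho = 21.2 / 19.34 = 1.0962 g/cm^3


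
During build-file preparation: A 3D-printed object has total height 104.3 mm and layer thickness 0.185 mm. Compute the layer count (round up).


Layers = ceil(104.3/0.185) = 564


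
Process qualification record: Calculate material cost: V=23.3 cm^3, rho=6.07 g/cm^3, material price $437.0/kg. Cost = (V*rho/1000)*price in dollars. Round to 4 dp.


Mass = 23.3*6.07/1000 = 0.141431 kg
Cost = 0.141431 * 437.0 = 61.8053 $


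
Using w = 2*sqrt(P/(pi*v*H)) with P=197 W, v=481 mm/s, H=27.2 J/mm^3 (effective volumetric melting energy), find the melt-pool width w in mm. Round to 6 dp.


w = 2*sqrt(197/(pi*481*27.2)) = 0.138462 mm


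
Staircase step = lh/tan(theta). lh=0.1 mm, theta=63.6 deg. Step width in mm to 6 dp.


step = 0.1 / tan(63.6) = 0.04964 mm


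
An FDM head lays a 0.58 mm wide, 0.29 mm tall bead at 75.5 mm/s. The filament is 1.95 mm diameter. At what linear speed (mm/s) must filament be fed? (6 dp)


Q = 0.58 * 0.29 * 75.5 = 12.6991 mm^3/s
A_fil = pi*(1.95/2)^2 = 2.98647652 mm^2
v_feed = 12.6991 / 2.98647652 = 4.252202 mm/s


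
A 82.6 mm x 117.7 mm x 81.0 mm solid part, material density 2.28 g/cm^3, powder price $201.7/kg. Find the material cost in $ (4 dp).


V = 82.6 * 117.7 * 81.0 = 787483.62 mm^3 = 787.48362 cm^3
Mass = 787.48362 * 2.28 / 1000 = 1.79546265 kg
Cost = 1.79546265 * 201.7 = 362.1448 $


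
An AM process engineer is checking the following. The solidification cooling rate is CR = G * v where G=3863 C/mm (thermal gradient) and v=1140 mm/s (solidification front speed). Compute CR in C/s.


CR = 3863 * 1140 = 4403820 C/s


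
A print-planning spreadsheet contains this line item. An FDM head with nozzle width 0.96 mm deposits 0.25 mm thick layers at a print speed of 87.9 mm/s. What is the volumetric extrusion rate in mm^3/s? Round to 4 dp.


Rate = 0.96 * 0.25 * 87.9 = 21.096 mm^3/s


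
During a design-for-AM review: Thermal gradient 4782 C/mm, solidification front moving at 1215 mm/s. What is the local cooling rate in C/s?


CR = 4782 * 1215 = 5810130 C/s


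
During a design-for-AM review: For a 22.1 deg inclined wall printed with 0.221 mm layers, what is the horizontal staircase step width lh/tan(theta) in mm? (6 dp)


step = 0.221 / tan(22.1) = 0.544257 mm


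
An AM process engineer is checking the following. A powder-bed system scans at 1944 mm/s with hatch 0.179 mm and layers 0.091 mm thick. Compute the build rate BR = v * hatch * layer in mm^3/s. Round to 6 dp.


Rate = 1944 * 0.179 * 0.091 = 31.665816 mm^3/s


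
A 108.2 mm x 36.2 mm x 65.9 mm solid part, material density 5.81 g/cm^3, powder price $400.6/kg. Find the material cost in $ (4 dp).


V = 108.2 * 36.2 * 65.9 = 258119.756 mm^3 = 258.119756 cm^3
Mass = 258.119756 * 5.81 / 1000 = 1.49967578 kg
Cost = 1.49967578 * 400.6 = 600.7701 $


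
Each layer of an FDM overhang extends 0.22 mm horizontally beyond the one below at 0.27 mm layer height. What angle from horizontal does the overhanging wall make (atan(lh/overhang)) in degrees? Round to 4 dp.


angle = atan(0.27/0.22) = 50.8263 degrees


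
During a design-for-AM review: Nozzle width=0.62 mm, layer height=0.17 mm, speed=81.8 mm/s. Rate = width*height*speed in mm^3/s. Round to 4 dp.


Rate = 0.62 * 0.17 * 81.8 = 8.6217 mm^3/s


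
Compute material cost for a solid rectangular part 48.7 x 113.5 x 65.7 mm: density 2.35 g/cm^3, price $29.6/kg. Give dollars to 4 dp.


V = 48.7 * 113.5 * 65.7 = 363153.465 mm^3 = 363.153465 cm^3
Mass = 363.153465 * 2.35 / 1000 = 0.85341064 kg
Cost = 0.85341064 * 29.6 = 25.261 $


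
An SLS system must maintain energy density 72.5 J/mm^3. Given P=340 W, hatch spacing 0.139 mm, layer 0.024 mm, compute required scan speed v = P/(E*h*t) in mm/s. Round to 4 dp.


v = 340 / (72.5*0.139*0.024) = 1405.7719 mm/s


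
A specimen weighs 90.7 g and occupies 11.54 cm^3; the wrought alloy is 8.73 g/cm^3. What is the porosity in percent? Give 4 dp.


rho_part = 90.7 / 11.54 = 7.85961872 g/cm^3
Porosity = (1 - 7.85961872/8.73)*100 = 9.97 %


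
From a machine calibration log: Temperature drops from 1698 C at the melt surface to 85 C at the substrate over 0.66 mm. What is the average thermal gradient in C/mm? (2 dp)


G = (1698-85)/0.66 = 2443.94 C/mm


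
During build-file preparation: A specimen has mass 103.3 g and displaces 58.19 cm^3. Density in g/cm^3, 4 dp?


rho = 103.3 / 58.19 = 1.7752 g/cm^3


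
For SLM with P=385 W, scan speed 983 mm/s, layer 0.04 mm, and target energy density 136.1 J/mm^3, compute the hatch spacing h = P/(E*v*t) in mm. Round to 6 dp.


h = 385 / (136.1*983*0.04) = 0.071943 mm


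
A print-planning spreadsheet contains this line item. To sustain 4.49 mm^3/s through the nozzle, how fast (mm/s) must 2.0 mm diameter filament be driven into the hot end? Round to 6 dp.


A = pi*(2.0/2)^2 = 3.141593
v = 4.49 / 3.141593 = 1.429211 mm/s


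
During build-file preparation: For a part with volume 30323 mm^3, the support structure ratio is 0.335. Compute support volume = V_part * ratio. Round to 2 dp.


V_support = 30323 * 0.335 = 10158.21 mm^3


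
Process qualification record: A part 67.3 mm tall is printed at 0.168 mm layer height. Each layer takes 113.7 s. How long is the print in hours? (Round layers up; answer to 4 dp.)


Layers = ceil(67.3/0.168) = 401
t = 401 * 113.7 / 3600 = 12.6649 hrs


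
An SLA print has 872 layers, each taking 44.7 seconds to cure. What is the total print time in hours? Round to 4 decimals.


t = 872 * 44.7 / 3600 = 10.8273 hrs


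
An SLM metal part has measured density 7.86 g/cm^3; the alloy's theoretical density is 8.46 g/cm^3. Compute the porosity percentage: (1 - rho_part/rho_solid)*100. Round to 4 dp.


Porosity = (1-7.86/8.46)*100 = 7.0922 %


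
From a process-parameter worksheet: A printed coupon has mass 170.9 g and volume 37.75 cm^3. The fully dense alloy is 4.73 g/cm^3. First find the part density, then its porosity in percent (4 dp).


rho_part = 170.9 / 37.75 = 4.52715232 g/cm^3
Porosity = (1 - 4.52715232/4.73)*100 = 4.2885 %


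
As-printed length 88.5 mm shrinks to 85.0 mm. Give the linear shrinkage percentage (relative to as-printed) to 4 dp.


Shrinkage = ((88.5-85.0)/88.5)*100 = 3.9548 %


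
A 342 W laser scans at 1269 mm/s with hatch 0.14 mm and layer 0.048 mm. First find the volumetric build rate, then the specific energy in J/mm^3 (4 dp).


Build rate = 1269 * 0.14 * 0.048 = 8.52768 mm^3/s
SE = 342 / 8.52768 = 40.1047 J/mm^3


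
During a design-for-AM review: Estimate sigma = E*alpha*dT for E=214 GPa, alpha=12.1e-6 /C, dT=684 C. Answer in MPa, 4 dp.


sigma = 214*1000 * 12.1e-6 * 684 = 1771.1496 MPa


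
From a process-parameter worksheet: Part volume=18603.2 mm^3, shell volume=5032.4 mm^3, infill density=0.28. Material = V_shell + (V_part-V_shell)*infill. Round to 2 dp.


V_infill = (18603.2 - 5032.4) * 0.28 = 3799.82
V_total = 5032.4 + 3799.82 = 8832.22 mm^3


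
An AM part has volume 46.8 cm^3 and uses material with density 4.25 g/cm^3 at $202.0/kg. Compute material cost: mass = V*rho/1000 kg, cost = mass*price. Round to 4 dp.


Mass = 46.8*4.25/1000 = 0.1989 kg
Cost = 0.1989 * 202.0 = 40.1778 $


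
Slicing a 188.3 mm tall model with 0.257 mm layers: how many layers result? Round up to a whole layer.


Layers = ceil(188.3/0.257) = 733


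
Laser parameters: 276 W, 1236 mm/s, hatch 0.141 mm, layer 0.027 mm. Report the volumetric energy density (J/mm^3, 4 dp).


E = 276 / (1236*0.141*0.027) = 58.6554 J/mm^3


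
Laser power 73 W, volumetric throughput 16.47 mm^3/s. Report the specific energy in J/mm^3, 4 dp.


SE = 73 / 16.47 = 4.4323 J/mm^3


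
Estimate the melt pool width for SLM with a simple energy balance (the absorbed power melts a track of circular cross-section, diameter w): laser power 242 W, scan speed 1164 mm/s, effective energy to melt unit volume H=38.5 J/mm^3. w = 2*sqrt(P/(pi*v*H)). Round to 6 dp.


w = 2*sqrt(242/(pi*1164*38.5)) = 0.082919 mm


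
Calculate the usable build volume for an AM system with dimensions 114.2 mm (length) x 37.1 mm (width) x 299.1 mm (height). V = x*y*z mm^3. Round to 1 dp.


V = 114.2 * 37.1 * 299.1 = 1267232.9 mm^3


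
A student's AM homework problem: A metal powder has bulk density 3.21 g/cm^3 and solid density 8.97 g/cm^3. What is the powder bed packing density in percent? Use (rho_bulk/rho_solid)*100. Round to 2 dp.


Packing = (3.21/8.97)*100 = 35.79 %


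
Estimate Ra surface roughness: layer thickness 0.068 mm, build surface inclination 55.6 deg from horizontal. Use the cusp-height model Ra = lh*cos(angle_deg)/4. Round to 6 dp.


Ra = 0.068 * cos(55.6) / 4 = 0.009604 mm


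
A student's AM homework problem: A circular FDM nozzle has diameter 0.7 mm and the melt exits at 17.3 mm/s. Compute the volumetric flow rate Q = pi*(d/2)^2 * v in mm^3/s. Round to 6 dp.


A = pi*(0.7/2)^2 = 0.3848451 mm^2
Q = 0.3848451 * 17.3 = 6.65782 mm^3/s


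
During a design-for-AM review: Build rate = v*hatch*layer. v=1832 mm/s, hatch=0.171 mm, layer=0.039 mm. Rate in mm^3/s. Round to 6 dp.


Rate = 1832 * 0.171 * 0.039 = 12.217608 mm^3/s


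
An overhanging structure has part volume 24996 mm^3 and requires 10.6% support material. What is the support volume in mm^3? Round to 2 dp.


V_support = 24996 * 0.106 = 2649.58 mm^3


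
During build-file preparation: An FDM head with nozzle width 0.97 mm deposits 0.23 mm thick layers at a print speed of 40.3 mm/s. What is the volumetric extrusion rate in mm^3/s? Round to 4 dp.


Rate = 0.97 * 0.23 * 40.3 = 8.9909 mm^3/s


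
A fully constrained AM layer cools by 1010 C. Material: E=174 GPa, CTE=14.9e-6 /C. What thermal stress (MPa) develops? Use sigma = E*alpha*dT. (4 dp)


sigma = 174*1000 * 14.9e-6 * 1010 = 2618.526 MPa


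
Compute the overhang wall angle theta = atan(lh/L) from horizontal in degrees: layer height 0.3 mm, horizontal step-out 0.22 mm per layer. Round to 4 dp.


angle = atan(0.3/0.22) = 53.7462 degrees


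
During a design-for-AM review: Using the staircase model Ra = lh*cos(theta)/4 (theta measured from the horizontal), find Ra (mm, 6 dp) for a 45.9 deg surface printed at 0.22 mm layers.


Ra = 0.22 * cos(45.9) / 4 = 0.038275 mm


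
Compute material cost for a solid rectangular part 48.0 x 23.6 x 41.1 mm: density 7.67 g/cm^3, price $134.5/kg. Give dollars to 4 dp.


V = 48.0 * 23.6 * 41.1 = 46558.08 mm^3 = 46.55808 cm^3
Mass = 46.55808 * 7.67 / 1000 = 0.35710047 kg
Cost = 0.35710047 * 134.5 = 48.03 $


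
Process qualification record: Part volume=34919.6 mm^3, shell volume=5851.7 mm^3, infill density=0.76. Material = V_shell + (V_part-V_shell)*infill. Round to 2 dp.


V_infill = (34919.6 - 5851.7) * 0.76 = 22091.6
V_total = 5851.7 + 22091.6 = 27943.3 mm^3


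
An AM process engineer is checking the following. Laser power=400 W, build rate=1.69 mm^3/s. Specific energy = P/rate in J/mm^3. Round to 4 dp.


SE = 400 / 1.69 = 236.6864 J/mm^3


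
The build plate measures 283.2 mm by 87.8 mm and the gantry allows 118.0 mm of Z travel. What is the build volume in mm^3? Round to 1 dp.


V = 283.2 * 87.8 * 118.0 = 2934065.3 mm^3


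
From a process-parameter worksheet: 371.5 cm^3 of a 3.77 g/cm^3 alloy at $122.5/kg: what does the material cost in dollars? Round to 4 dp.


Mass = 371.5*3.77/1000 = 1.400555 kg
Cost = 1.400555 * 122.5 = 171.568 $


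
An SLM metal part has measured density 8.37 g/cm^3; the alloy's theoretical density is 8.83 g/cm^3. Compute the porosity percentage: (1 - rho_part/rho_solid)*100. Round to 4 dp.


Porosity = (1-8.37/8.83)*100 = 5.2095 %


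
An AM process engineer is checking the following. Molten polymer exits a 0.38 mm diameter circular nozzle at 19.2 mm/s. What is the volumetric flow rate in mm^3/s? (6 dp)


A = pi*(0.38/2)^2 = 0.11341149 mm^2
Q = 0.11341149 * 19.2 = 2.177501 mm^3/s


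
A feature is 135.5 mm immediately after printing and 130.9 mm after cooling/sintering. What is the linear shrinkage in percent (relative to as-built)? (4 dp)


Shrinkage = ((135.5-130.9)/135.5)*100 = 3.3948 %


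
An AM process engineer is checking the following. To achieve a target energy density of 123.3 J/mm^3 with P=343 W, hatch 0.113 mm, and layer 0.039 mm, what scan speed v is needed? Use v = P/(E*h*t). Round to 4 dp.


v = 343 / (123.3*0.113*0.039) = 631.2305 mm/s


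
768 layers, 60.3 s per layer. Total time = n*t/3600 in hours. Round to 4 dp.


t = 768 * 60.3 / 3600 = 12.864 hrs


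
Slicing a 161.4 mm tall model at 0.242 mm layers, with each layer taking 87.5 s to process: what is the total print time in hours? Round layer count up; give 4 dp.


Layers = ceil(161.4/0.242) = 667
t = 667 * 87.5 / 3600 = 16.2118 hrs


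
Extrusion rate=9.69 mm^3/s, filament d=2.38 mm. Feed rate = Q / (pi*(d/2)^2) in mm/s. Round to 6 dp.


A = pi*(2.38/2)^2 = 4.448809
v = 9.69 / 4.448809 = 2.178111 mm/s


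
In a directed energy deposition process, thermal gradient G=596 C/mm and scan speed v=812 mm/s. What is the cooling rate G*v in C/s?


CR = 596 * 812 = 483952 C/s


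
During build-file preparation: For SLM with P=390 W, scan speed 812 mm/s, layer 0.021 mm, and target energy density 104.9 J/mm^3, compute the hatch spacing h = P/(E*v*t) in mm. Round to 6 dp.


h = 390 / (104.9*812*0.021) = 0.218029 mm


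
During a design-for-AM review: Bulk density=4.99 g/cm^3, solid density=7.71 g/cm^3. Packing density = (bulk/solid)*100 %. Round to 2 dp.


Packing = (4.99/7.71)*100 = 64.72 %


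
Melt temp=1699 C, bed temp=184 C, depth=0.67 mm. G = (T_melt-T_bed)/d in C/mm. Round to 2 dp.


G = (1699-184)/0.67 = 2261.19 C/mm


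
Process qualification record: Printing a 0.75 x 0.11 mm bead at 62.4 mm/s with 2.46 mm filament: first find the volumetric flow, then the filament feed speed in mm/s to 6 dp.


Q = 0.75 * 0.11 * 62.4 = 5.148 mm^3/s
A_fil = pi*(2.46/2)^2 = 4.75291553 mm^2
v_feed = 5.148 / 4.75291553 = 1.083125 mm/s


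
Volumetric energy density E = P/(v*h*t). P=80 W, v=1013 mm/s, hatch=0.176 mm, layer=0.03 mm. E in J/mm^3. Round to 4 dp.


E = 80 / (1013*0.176*0.03) = 14.9571 J/mm^3


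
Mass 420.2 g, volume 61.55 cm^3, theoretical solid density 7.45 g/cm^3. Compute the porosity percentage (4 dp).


rho_part = 420.2 / 61.55 = 6.82696994 g/cm^3
Porosity = (1 - 6.82696994/7.45)*100 = 8.3628 %


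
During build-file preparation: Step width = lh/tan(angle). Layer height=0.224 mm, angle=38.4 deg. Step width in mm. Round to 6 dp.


step = 0.224 / tan(38.4) = 0.282618 mm


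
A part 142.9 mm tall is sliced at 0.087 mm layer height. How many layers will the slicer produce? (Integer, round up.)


Layers = ceil(142.9/0.087) = 1643


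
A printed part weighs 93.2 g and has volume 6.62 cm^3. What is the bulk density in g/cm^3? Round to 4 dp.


rho = 93.2 / 6.62 = 14.0785 g/cm^3


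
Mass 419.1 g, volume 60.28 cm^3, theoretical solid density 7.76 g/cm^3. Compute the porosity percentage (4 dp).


rho_part = 419.1 / 60.28 = 6.95255474 g/cm^3
Porosity = (1 - 6.95255474/7.76)*100 = 10.4052 %


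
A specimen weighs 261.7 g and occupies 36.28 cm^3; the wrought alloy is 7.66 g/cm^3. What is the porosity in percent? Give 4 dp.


rho_part = 261.7 / 36.28 = 7.21334068 g/cm^3
Porosity = (1 - 7.21334068/7.66)*100 = 5.8311 %


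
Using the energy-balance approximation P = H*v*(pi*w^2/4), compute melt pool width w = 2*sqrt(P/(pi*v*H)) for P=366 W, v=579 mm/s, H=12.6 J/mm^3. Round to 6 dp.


w = 2*sqrt(366/(pi*579*12.6)) = 0.252738 mm


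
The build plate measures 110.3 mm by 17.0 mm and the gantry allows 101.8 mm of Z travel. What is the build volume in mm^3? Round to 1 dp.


V = 110.3 * 17.0 * 101.8 = 190885.2 mm^3


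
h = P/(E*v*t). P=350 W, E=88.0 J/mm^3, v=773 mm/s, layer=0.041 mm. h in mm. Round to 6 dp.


h = 350 / (88.0*773*0.041) = 0.125494 mm


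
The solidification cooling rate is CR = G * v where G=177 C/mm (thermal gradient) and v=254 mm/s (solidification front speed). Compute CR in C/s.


CR = 177 * 254 = 44958 C/s


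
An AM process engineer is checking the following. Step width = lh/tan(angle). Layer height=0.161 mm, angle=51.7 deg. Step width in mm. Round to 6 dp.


step = 0.161 / tan(51.7) = 0.12715 mm


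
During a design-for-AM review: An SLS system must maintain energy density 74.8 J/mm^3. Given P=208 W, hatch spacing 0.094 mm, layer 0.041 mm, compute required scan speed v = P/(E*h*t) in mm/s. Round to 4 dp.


v = 208 / (74.8*0.094*0.041) = 721.5227 mm/s


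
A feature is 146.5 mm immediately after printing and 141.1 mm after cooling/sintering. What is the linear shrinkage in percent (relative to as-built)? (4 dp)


Shrinkage = ((146.5-141.1)/146.5)*100 = 3.686 %


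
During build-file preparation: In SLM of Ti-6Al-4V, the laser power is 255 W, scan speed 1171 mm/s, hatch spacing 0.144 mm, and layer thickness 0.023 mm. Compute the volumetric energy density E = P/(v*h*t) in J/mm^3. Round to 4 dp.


E = 255 / (1171*0.144*0.023) = 65.7496 J/mm^3


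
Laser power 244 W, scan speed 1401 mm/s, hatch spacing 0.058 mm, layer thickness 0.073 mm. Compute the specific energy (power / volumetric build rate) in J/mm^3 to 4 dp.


Build rate = 1401 * 0.058 * 0.073 = 5.931834 mm^3/s
SE = 244 / 5.931834 = 41.134 J/mm^3


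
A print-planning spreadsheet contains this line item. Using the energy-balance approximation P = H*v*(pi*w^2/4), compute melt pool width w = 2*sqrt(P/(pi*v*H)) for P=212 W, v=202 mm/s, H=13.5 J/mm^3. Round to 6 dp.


w = 2*sqrt(212/(pi*202*13.5)) = 0.314616 mm


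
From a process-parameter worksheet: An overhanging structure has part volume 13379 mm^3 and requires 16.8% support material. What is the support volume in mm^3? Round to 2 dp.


V_support = 13379 * 0.168 = 2247.67 mm^3


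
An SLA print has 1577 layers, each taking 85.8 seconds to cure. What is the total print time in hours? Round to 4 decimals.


t = 1577 * 85.8 / 3600 = 37.5852 hrs


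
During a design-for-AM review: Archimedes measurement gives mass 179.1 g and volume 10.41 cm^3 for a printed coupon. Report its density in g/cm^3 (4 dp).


rho = 179.1 / 10.41 = 17.2046 g/cm^3


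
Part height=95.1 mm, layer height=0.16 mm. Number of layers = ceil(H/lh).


Layers = ceil(95.1/0.16) = 595


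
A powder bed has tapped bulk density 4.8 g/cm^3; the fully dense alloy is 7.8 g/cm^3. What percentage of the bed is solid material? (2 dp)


Packing = (4.8/7.8)*100 = 61.54 %


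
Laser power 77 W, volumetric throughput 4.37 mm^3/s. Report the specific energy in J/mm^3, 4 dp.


SE = 77 / 4.37 = 17.6201 J/mm^3


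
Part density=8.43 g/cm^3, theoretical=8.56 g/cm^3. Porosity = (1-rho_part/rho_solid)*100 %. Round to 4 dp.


Porosity = (1-8.43/8.56)*100 = 1.5187 %


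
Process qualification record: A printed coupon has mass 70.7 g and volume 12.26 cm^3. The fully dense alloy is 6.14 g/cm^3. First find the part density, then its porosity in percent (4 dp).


rho_part = 70.7 / 12.26 = 5.76672104 g/cm^3
Porosity = (1 - 5.76672104/6.14)*100 = 6.0795 %


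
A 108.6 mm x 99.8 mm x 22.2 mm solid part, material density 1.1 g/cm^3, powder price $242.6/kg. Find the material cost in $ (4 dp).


V = 108.6 * 99.8 * 22.2 = 240609.816 mm^3 = 240.609816 cm^3
Mass = 240.609816 * 1.1 / 1000 = 0.2646708 kg
Cost = 0.2646708 * 242.6 = 64.2091 $


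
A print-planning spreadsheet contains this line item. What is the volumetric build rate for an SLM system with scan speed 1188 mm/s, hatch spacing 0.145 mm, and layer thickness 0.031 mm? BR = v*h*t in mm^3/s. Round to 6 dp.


Rate = 1188 * 0.145 * 0.031 = 5.34006 mm^3/s


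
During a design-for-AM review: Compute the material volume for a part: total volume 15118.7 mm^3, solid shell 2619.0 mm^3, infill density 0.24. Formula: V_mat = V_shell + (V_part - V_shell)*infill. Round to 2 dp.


V_infill = (15118.7 - 2619.0) * 0.24 = 2999.93
V_total = 2619.0 + 2999.93 = 5618.93 mm^3


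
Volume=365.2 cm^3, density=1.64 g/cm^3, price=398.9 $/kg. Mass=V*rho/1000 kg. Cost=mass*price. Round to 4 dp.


Mass = 365.2*1.64/1000 = 0.598928 kg
Cost = 0.598928 * 398.9 = 238.9124 $
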